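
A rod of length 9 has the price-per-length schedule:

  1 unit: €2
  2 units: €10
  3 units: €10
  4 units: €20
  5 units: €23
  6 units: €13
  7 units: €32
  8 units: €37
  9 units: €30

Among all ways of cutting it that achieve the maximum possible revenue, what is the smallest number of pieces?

2

Build r[k] bottom-up: r[k] = max over allowed piece i of (p[i] + r[k−i]).
r[1] = 2
r[2] = max(2+2, 10+0) = 10
r[3] = max(2+10, 10+2, 10+0) = 12
r[4] = max(2+12, 10+10, 10+2, 20+0) = 20
r[5] = max(2+20, 10+12, 10+10, 20+2, 23+0) = 23
r[6] = max(2+23, 10+20, 10+12, 20+10, 23+2, 13+0) = 30
r[7] = max(2+30, 10+23, 10+20, …, 13+2, 32+0) = 33
r[8] = max(2+33, 10+30, 10+23, …, 32+2, 37+0) = 40
r[9] = max(2+40, 10+33, 10+30, …, 37+2, 30+0) = 43
Maximum revenue is €43.
Now minimize piece count subject to staying optimal: for each k, pieces[k] = 1 + min over i with p[i]+r[k−i]=r[k] of pieces[k−i].
pieces[6] = 2
pieces[7] = 2
pieces[8] = 2
pieces[9] = 2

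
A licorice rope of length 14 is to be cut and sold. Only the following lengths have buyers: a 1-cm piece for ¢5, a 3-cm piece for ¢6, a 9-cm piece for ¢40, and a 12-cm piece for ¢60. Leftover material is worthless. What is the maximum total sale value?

70

Build r[k] bottom-up: r[k] = max over allowed piece i of (p[i] + r[k−i]).
r[1] = 5
r[2] = 10  (first piece 1, then r[1]=5)
r[3] = max(5+10, 6+0) = 15
r[4] = max(5+15, 6+5) = 20
r[5] = max(5+20, 6+10) = 25
r[6] = max(5+25, 6+15) = 30
r[7] = max(5+30, 6+20) = 35
r[8] = max(5+35, 6+25) = 40
r[9] = max(5+40, 6+30, 40+0) = 45
r[10] = max(5+45, 6+35, 40+5) = 50
r[11] = max(5+50, 6+40, 40+10) = 55
r[12] = max(5+55, 6+45, 40+15, 60+0) = 60
r[13] = max(5+60, 6+50, 40+20, 60+5) = 65
r[14] = max(5+65, 6+55, 40+25, 60+10) = 70
One optimal cutting: 1 + 1 + 1 + 1 + 1 + 1 + 1 + 1 + 1 + 1 + 1 + 1 + 1 + 1 → ¢70.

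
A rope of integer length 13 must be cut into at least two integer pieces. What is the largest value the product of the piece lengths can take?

108

Fill prod[k] for k=2..13: at each k try every first piece i and multiply by the better of (k−i) uncut or prod[k−i].
Small cases: prod[2]=1, prod[3]=2, prod[4]=4, prod[5]=6, prod[6]=9, prod[7]=12, prod[8]=18.
prod[9] = 3×max(6,9) = 3×9 = 27
prod[10] = 2×max(8,18) = 2×18 = 36
prod[11] = 2×max(9,27) = 2×27 = 54
prod[12] = 3×max(9,27) = 3×27 = 81
prod[13] = 2×max(11,54) = 2×54 = 108
One optimal split: 3 + 3 + 3 + 2 + 2; product 3×3×3×2×2 = 108.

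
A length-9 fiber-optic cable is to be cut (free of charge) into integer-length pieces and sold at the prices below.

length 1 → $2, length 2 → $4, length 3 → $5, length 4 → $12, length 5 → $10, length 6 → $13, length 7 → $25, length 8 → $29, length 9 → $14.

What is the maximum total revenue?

31

Build R[k] bottom-up: R[k] = max over allowed piece i of (p[i] + R[k−i]).
R[1] = 2
R[2] = max(2+2, 4+0) = 4
R[3] = max(2+4, 4+2, 5+0) = 6
R[4] = max(2+6, 4+4, 5+2, 12+0) = 12
R[5] = max(2+12, 4+6, 5+4, 12+2, 10+0) = 14
R[6] = max(2+14, 4+12, 5+6, 12+4, 10+2, 13+0) = 16
R[7] = max(2+16, 4+14, 5+12, …, 13+2, 25+0) = 25
R[8] = max(2+25, 4+16, 5+14, …, 25+2, 29+0) = 29
R[9] = max(2+29, 4+25, 5+16, …, 29+2, 14+0) = 31
One optimal cutting: 8 + 1 → $29 + $2 = $31.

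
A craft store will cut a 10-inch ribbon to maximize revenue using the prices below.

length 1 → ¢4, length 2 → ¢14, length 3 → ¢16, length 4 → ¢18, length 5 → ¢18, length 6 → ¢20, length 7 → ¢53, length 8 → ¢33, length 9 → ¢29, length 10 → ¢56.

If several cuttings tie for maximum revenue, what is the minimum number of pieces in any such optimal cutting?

Consider every possible first cut. r[k] is the best of p[i]+r[k−i] over all sellable i≤k.
r[1] = 4
r[2] = 14
r[3] = 18  (first piece 1, then r[2]=14)
r[4] = 28  (first piece 2, then r[2]=14)
r[5] = 32  (first piece 1, then r[4]=28)
r[6] = 42  (first piece 2, then r[4]=28)
r[7] = 53
r[8] = 57  (first piece 1, then r[7]=53)
r[9] = 67  (first piece 2, then r[7]=53)
r[10] = 71  (first piece 1, then r[9]=67)
Maximum revenue is ¢71.
Now minimize piece count subject to staying optimal: for each k, pieces[k] = 1 + min over i with p[i]+r[k−i]=r[k] of pieces[k−i].
pieces[7] = 1
pieces[8] = 2
pieces[9] = 2
pieces[10] = 3

3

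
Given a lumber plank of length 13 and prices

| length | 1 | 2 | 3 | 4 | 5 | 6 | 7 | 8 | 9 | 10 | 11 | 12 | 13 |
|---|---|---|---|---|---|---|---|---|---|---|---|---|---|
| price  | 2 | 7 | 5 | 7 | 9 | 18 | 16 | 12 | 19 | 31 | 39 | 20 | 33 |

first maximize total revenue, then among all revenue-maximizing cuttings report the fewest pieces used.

2

Build r[k] bottom-up: r[k] = max over allowed piece i of (p[i] + r[k−i]).
r[1] = 2
r[2] = 7
r[3] = 9  (first piece 1, then r[2]=7)
r[4] = 14  (first piece 2, then r[2]=7)
r[5] = 16  (first piece 1, then r[4]=14)
r[6] = 21  (first piece 2, then r[4]=14)
r[7] = 23  (first piece 1, then r[6]=21)
r[8] = 28  (first piece 2, then r[6]=21)
r[9] = 30  (first piece 1, then r[8]=28)
r[10] = 35  (first piece 2, then r[8]=28)
r[11] = 39
r[12] = 42  (first piece 2, then r[10]=35)
r[13] = 46  (first piece 2, then r[11]=39)
Maximum revenue is $46.
Now minimize piece count subject to staying optimal: for each k, pieces[k] = 1 + min over i with p[i]+r[k−i]=r[k] of pieces[k−i].
pieces[10] = 5
pieces[11] = 1
pieces[12] = 6
pieces[13] = 2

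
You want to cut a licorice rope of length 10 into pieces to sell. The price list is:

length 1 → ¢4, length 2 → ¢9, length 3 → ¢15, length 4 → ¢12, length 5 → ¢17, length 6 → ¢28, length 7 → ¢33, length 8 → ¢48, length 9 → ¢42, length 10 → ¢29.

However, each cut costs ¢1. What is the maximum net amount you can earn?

56

Let v[k] be the best obtainable value from length k. For each k, try every first piece i and keep the best of price[i] + v[k−i] minus the 1 cut fee when i<k.
v[1] = 4
v[2] = 9
v[3] = 15
v[4] = 18  (first piece 1, then v[3]=15)
v[5] = 23  (first piece 2, then v[3]=15)
v[6] = 29  (first piece 3, then v[3]=15)
v[7] = 33
v[8] = 48
v[9] = 51  (first piece 1, then v[8]=48)
v[10] = 56  (first piece 2, then v[8]=48)
One optimal plan: pieces 8 + 2 (1 cut) → ¢57 − ¢1 = ¢56.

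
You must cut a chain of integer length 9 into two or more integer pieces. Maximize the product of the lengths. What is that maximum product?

Let g[k] be the best product for length k (with at least one cut). For each first piece i, the rest contributes max(k−i, g[k−i]).
g[2] = 1·max(1,0) = 1·1 = 1
g[3] = max(1·2, 2·1) = 2
g[4] = max(1·3, 2·2, 3·1) = 4
g[5] = max(1·4, 2·3, 3·2, 4·1) = 6
g[6] = max(1·6, 2·4, 3·3, 4·2, 5·1) = 9
g[7] = max(1·9, 2·6, 3·4, 4·3, 5·2, 6·1) = 12
g[8] = max(1·12, 2·9, 3·6, …, 6·2, 7·1) = 18
g[9] = max(1·18, 2·12, 3·9, …, 7·2, 8·1) = 27
One optimal split: 3 + 3 + 3; product 3·3·3 = 27.

27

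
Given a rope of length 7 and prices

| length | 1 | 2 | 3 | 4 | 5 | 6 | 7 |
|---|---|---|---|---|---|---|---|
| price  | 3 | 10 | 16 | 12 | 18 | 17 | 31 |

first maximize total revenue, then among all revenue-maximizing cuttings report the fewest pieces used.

Consider every possible first cut. r[k] is the best of p[i]+r[k−i] over all sellable i≤k.
r[1] = 3
r[2] = 10
r[3] = 16
r[4] = 20  (first piece 2, then r[2]=10)
r[5] = 26  (first piece 2, then r[3]=16)
r[6] = 32  (first piece 3, then r[3]=16)
r[7] = 36  (first piece 2, then r[5]=26)
Maximum revenue is 36.
Now minimize piece count subject to staying optimal: for each k, pieces[k] = 1 + min over i with p[i]+r[k−i]=r[k] of pieces[k−i].
pieces[4] = 2
pieces[5] = 2
pieces[6] = 2
pieces[7] = 3

3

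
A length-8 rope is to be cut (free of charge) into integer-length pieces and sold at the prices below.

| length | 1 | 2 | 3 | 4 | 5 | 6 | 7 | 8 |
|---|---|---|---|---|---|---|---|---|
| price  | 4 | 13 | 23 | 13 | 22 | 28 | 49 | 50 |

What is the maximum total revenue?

Consider every possible first cut. v[k] is the best of p[i]+v[k−i] over all sellable i≤k.
v[1] = 4
v[2] = 13
v[3] = 23
v[4] = 27  (first piece 1, then v[3]=23)
v[5] = 36  (first piece 2, then v[3]=23)
v[6] = 46  (first piece 3, then v[3]=23)
v[7] = 50  (first piece 1, then v[6]=46)
v[8] = 59  (first piece 2, then v[6]=46)
One optimal cutting: 3 + 3 + 2 → 23 + 23 + 13 = 59.

59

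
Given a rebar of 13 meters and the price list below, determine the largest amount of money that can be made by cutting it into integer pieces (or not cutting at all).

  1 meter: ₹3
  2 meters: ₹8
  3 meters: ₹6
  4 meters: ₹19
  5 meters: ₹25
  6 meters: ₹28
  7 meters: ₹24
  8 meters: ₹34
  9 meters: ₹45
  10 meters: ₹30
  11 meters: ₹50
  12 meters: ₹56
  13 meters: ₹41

64

Let best[k] be the best obtainable value from length k. For each k, try every first piece i and keep the best of price[i] + best[k−i].
best[1] = 3
best[2] = max(3+3, 8+0) = 8
best[3] = max(3+8, 8+3, 6+0) = 11
best[4] = max(3+11, 8+8, 6+3, 19+0) = 19
best[5] = max(3+19, 8+11, 6+8, 19+3, 25+0) = 25
best[6] = max(3+25, 8+19, 6+11, 19+8, 25+3, 28+0) = 28
best[7] = max(3+28, 8+25, 6+19, …, 28+3, 24+0) = 33
best[8] = max(3+33, 8+28, 6+25, …, 24+3, 34+0) = 38
best[9] = max(3+38, 8+33, 6+28, …, 34+3, 45+0) = 45
best[10] = max(3+45, 8+38, 6+33, …, 45+3, 30+0) = 50
best[11] = max(3+50, 8+45, 6+38, …, 30+3, 50+0) = 53
best[12] = max(3+53, 8+50, 6+45, …, 50+3, 56+0) = 58
best[13] = max(3+58, 8+53, 6+50, …, 56+3, 41+0) = 64
One optimal cutting: 9 + 4 → ₹45 + ₹19 = ₹64.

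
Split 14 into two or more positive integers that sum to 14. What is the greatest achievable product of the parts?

162

Define m[k] = max over 1≤i<k of i · max(k−i, m[k−i]); the inner max lets the remainder stay uncut if that's better.
m[2] = 1×max(1,0) = 1×1 = 1
m[3] = 1×max(2,1) = 1×2 = 2
m[4] = 2×max(2,1) = 2×2 = 4
m[5] = 2×max(3,2) = 2×3 = 6
m[6] = 3×max(3,2) = 3×3 = 9
m[7] = 2×max(5,6) = 2×6 = 12
m[8] = 2×max(6,9) = 2×9 = 18
m[9] = 3×max(6,9) = 3×9 = 27
m[10] = 2×max(8,18) = 2×18 = 36
m[11] = 2×max(9,27) = 2×27 = 54
m[12] = 3×max(9,27) = 3×27 = 81
m[13] = 2×max(11,54) = 2×54 = 108
m[14] = 2×max(12,81) = 2×81 = 162
One optimal split: 3 + 3 + 3 + 3 + 2; product 3×3×3×3×2 = 162.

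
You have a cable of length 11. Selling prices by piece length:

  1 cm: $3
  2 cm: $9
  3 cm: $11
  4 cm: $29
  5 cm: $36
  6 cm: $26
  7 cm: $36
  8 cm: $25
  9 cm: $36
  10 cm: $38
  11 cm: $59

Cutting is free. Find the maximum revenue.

Let v[k] be the best obtainable value from length k. For each k, try every first piece i and keep the best of price[i] + v[k−i].
v[1] = 3
v[2] = max(3+3, 9+0) = 9
v[3] = max(3+9, 9+3, 11+0) = 12
v[4] = max(3+12, 9+9, 11+3, 29+0) = 29
v[5] = max(3+29, 9+12, 11+9, 29+3, 36+0) = 36
v[6] = max(3+36, 9+29, 11+12, 29+9, 36+3, 26+0) = 39
v[7] = max(3+39, 9+36, 11+29, …, 26+3, 36+0) = 45
v[8] = max(3+45, 9+39, 11+36, …, 36+3, 25+0) = 58
v[9] = max(3+58, 9+45, 11+39, …, 25+3, 36+0) = 65
v[10] = max(3+65, 9+58, 11+45, …, 36+3, 38+0) = 72
v[11] = max(3+72, 9+65, 11+58, …, 38+3, 59+0) = 75
One optimal cutting: 5 + 5 + 1 → $36 + $36 + $3 = $75.

75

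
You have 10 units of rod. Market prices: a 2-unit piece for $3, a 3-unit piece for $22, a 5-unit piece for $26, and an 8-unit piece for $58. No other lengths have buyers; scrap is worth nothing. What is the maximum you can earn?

66

Consider every possible first cut. r[k] is the best of p[i]+r[k−i] over all sellable i≤k.
r[1] = 0
r[2] = 3
r[3] = 22
r[4] = 22
r[5] = 26
r[6] = 44  (first piece 3, then r[3]=22)
r[7] = 44
r[8] = 58
r[9] = 66  (first piece 3, then r[6]=44)
r[10] = 66
One optimal cutting: pieces 3 + 3 + 3 with 1 unit of scrap → $66.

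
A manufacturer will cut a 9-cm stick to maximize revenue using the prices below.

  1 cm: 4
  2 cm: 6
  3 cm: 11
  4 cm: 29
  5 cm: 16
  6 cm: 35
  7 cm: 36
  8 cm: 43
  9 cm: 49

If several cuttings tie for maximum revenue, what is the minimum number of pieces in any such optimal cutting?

3

Let r[k] be the best obtainable value from length k. For each k, try every first piece i and keep the best of price[i] + r[k−i].
r[1] = 4
r[2] = max(4+4, 6+0) = 8
r[3] = max(4+8, 6+4, 11+0) = 12
r[4] = max(4+12, 6+8, 11+4, 29+0) = 29
r[5] = max(4+29, 6+12, 11+8, 29+4, 16+0) = 33
r[6] = max(4+33, 6+29, 11+12, 29+8, 16+4, 35+0) = 37
r[7] = max(4+37, 6+33, 11+29, …, 35+4, 36+0) = 41
r[8] = max(4+41, 6+37, 11+33, …, 36+4, 43+0) = 58
r[9] = max(4+58, 6+41, 11+37, …, 43+4, 49+0) = 62
Maximum revenue is 62.
Now minimize piece count subject to staying optimal: for each k, pieces[k] = 1 + min over i with p[i]+r[k−i]=r[k] of pieces[k−i].
pieces[6] = 3
pieces[7] = 4
pieces[8] = 2
pieces[9] = 3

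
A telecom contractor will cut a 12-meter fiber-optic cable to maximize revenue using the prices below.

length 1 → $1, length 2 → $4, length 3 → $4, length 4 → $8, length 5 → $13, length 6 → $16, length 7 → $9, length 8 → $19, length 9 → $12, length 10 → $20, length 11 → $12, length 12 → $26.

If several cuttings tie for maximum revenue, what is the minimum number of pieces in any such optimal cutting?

2

Consider every possible first cut. r[k] is the best of p[i]+r[k−i] over all sellable i≤k.
r[1] = 1
r[2] = max(1+1, 4+0) = 4
r[3] = max(1+4, 4+1, 4+0) = 5
r[4] = max(1+5, 4+4, 4+1, 8+0) = 8
r[5] = max(1+8, 4+5, 4+4, 8+1, 13+0) = 13
r[6] = max(1+13, 4+8, 4+5, 8+4, 13+1, 16+0) = 16
r[7] = max(1+16, 4+13, 4+8, …, 16+1, 9+0) = 17
r[8] = max(1+17, 4+16, 4+13, …, 9+1, 19+0) = 20
r[9] = max(1+20, 4+17, 4+16, …, 19+1, 12+0) = 21
r[10] = max(1+21, 4+20, 4+17, …, 12+1, 20+0) = 26
r[11] = max(1+26, 4+21, 4+20, …, 20+1, 12+0) = 29
r[12] = max(1+29, 4+26, 4+21, …, 12+1, 26+0) = 32
Maximum revenue is $32.
Now minimize piece count subject to staying optimal: for each k, pieces[k] = 1 + min over i with p[i]+r[k−i]=r[k] of pieces[k−i].
pieces[9] = 2
pieces[10] = 2
pieces[11] = 2
pieces[12] = 2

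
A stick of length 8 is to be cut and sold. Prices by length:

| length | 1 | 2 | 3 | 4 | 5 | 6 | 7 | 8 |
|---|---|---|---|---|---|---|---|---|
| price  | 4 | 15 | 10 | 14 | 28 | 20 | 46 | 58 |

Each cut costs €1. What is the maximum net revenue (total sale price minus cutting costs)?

Build r[k] bottom-up: r[k] = max over allowed piece i of (p[i] + r[k−i]) − 1 per cut.
r[1] = 4
r[2] = 15
r[3] = 18  (first piece 1, then r[2]=15)
r[4] = 29  (first piece 2, then r[2]=15)
r[5] = 32  (first piece 1, then r[4]=29)
r[6] = 43  (first piece 2, then r[4]=29)
r[7] = 46  (first piece 1, then r[6]=43)
r[8] = 58
Best is to make no cuts and sell whole for €58.

58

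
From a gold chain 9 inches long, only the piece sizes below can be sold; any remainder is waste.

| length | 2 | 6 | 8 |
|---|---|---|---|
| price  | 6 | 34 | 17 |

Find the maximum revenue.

40

Let best[k] be the best obtainable value from length k. For each k, try every first piece i and keep the best of price[i] + best[k−i].
best[1] = 0
best[2] = 6
best[3] = 6
best[4] = 12  (first piece 2, then best[2]=6)
best[5] = 12
best[6] = 34
best[7] = 34
best[8] = 40  (first piece 2, then best[6]=34)
best[9] = 40
One optimal cutting: pieces 6 + 2 with 1 inch of scrap → $40.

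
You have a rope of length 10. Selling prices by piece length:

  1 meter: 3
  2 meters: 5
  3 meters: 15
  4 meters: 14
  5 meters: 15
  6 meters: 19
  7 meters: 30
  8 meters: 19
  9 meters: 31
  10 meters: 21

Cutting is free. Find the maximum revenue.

48

Let R[k] be the best obtainable value from length k. For each k, try every first piece i and keep the best of price[i] + R[k−i].
R[1] = 3
R[2] = max(3+3, 5+0) = 6
R[3] = max(3+6, 5+3, 15+0) = 15
R[4] = max(3+15, 5+6, 15+3, 14+0) = 18
R[5] = max(3+18, 5+15, 15+6, 14+3, 15+0) = 21
R[6] = max(3+21, 5+18, 15+15, 14+6, 15+3, 19+0) = 30
R[7] = max(3+30, 5+21, 15+18, …, 19+3, 30+0) = 33
R[8] = max(3+33, 5+30, 15+21, …, 30+3, 19+0) = 36
R[9] = max(3+36, 5+33, 15+30, …, 19+3, 31+0) = 45
R[10] = max(3+45, 5+36, 15+33, …, 31+3, 21+0) = 48
One optimal cutting: 3 + 3 + 3 + 1 → 15 + 15 + 15 + 3 = 48.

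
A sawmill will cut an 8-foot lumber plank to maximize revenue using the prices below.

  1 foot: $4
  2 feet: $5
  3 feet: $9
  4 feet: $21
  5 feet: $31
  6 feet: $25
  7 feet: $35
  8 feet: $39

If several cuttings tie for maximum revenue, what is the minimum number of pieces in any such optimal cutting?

4

Build r[k] bottom-up: r[k] = max over allowed piece i of (p[i] + r[k−i]).
r[1] = 4
r[2] = 8  (first piece 1, then r[1]=4)
r[3] = 12  (first piece 1, then r[2]=8)
r[4] = 21
r[5] = 31
r[6] = 35  (first piece 1, then r[5]=31)
r[7] = 39  (first piece 1, then r[6]=35)
r[8] = 43  (first piece 1, then r[7]=39)
Maximum revenue is $43.
Now minimize piece count subject to staying optimal: for each k, pieces[k] = 1 + min over i with p[i]+r[k−i]=r[k] of pieces[k−i].
pieces[5] = 1
pieces[6] = 2
pieces[7] = 3
pieces[8] = 4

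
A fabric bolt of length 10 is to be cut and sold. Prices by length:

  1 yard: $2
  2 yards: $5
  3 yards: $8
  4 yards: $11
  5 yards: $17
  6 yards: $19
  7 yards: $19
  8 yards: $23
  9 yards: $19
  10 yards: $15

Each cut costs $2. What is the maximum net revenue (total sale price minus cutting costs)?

32

Let v[k] be the best obtainable value from length k. For each k, try every first piece i and keep the best of price[i] + v[k−i] minus the 2 cut fee when i<k.
v[1] = 2
v[2] = max(2+2-2, 5+0) = 5
v[3] = max(2+5-2, 5+2-2, 8+0) = 8
v[4] = max(2+8-2, 5+5-2, 8+2-2, 11+0) = 11
v[5] = max(2+11-2, 5+8-2, 8+5-2, 11+2-2, 17+0) = 17
v[6] = max(2+17-2, 5+11-2, 8+8-2, 11+5-2, 17+2-2, 19+0) = 19
v[7] = max(2+19-2, 5+17-2, 8+11-2, …, 19+2-2, 19+0) = 20
v[8] = max(2+20-2, 5+19-2, 8+17-2, …, 19+2-2, 23+0) = 23
v[9] = max(2+23-2, 5+20-2, 8+19-2, …, 23+2-2, 19+0) = 26
v[10] = max(2+26-2, 5+23-2, 8+20-2, …, 19+2-2, 15+0) = 32
One optimal plan: pieces 5 + 5 (1 cut) → $34 − $2 = $32.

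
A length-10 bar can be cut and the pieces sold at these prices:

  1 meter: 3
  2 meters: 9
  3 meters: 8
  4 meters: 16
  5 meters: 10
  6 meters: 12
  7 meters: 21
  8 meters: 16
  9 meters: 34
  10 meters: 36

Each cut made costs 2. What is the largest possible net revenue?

37

Build r[k] bottom-up: r[k] = max over allowed piece i of (p[i] + r[k−i]) − 2 per cut.
r[1] = 3
r[2] = 9
r[3] = 10  (first piece 1, then r[2]=9)
r[4] = 16  (first piece 2, then r[2]=9)
r[5] = 17  (first piece 1, then r[4]=16)
r[6] = 23  (first piece 2, then r[4]=16)
r[7] = 24  (first piece 1, then r[6]=23)
r[8] = 30  (first piece 2, then r[6]=23)
r[9] = 34
r[10] = 37  (first piece 2, then r[8]=30)
One optimal plan: pieces 2 + 2 + 2 + 2 + 2 (4 cuts) → 45 − 8 = 37.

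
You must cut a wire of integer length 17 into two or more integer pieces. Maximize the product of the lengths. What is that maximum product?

Let P[k] be the best product for length k (with at least one cut). For each first piece i, the rest contributes max(k−i, P[k−i]).
Small cases: P[2]=1, P[3]=2, P[4]=4, P[5]=6, P[6]=9, P[7]=12, P[8]=18, P[9]=27, P[10]=36, P[11]=54.
P[12] = 3·max(9,27) = 3·27 = 81
P[13] = 2·max(11,54) = 2·54 = 108
P[14] = 2·max(12,81) = 2·81 = 162
P[15] = 3·max(12,81) = 3·81 = 243
P[16] = 2·max(14,162) = 2·162 = 324
P[17] = 2·max(15,243) = 2·243 = 486
One optimal split: 3 + 3 + 3 + 3 + 3 + 2; product 3·3·3·3·3·2 = 486.

486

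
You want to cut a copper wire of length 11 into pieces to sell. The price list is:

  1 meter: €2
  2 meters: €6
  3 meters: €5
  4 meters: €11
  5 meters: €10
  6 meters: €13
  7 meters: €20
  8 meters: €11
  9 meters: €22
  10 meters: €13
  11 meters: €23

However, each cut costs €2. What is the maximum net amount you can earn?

29

Build r[k] bottom-up: r[k] = max over allowed piece i of (p[i] + r[k−i]) − 2 per cut.
r[1] = 2
r[2] = max(2+2-2, 6+0) = 6
r[3] = max(2+6-2, 6+2-2, 5+0) = 6
r[4] = max(2+6-2, 6+6-2, 5+2-2, 11+0) = 11
r[5] = max(2+11-2, 6+6-2, 5+6-2, 11+2-2, 10+0) = 11
r[6] = max(2+11-2, 6+11-2, 5+6-2, 11+6-2, 10+2-2, 13+0) = 15
r[7] = max(2+15-2, 6+11-2, 5+11-2, …, 13+2-2, 20+0) = 20
r[8] = max(2+20-2, 6+15-2, 5+11-2, …, 20+2-2, 11+0) = 20
r[9] = max(2+20-2, 6+20-2, 5+15-2, …, 11+2-2, 22+0) = 24
r[10] = max(2+24-2, 6+20-2, 5+20-2, …, 22+2-2, 13+0) = 24
r[11] = max(2+24-2, 6+24-2, 5+20-2, …, 13+2-2, 23+0) = 29
One optimal plan: pieces 7 + 4 (1 cut) → €31 − €2 = €29.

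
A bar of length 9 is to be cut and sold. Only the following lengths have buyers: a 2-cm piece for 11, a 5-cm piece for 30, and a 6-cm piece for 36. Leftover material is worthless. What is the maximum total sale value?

52

Consider every possible first cut. best[k] is the best of p[i]+best[k−i] over all sellable i≤k.
best[1] = 0
best[2] = 11
best[3] = 11
best[4] = 22  (first piece 2, then best[2]=11)
best[5] = 30
best[6] = 36
best[7] = 41  (first piece 2, then best[5]=30)
best[8] = 47  (first piece 2, then best[6]=36)
best[9] = 52  (first piece 2, then best[7]=41)
One optimal cutting: 5 + 2 + 2 → 52.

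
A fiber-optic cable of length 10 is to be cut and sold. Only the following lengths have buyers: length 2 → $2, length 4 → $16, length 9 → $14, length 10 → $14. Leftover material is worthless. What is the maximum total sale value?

34

Build f[k] bottom-up: f[k] = max over allowed piece i of (p[i] + f[k−i]).
f[1] = 0
f[2] = 2
f[3] = 2
f[4] = 16
f[5] = 16
f[6] = 18  (first piece 2, then f[4]=16)
f[7] = 18
f[8] = 32  (first piece 4, then f[4]=16)
f[9] = 32
f[10] = 34  (first piece 2, then f[8]=32)
One optimal cutting: 4 + 4 + 2 → $34.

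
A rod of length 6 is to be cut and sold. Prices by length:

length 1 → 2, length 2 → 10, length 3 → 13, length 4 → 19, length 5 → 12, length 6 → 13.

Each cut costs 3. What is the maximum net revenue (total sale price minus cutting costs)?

26

Consider every possible first cut. net[k] is the best of p[i]+net[k−i] over all sellable i≤k, charging 3 whenever i<k.
net[1] = 2
net[2] = max(2+2-3, 10+0) = 10
net[3] = max(2+10-3, 10+2-3, 13+0) = 13
net[4] = max(2+13-3, 10+10-3, 13+2-3, 19+0) = 19
net[5] = max(2+19-3, 10+13-3, 13+10-3, 19+2-3, 12+0) = 20
net[6] = max(2+20-3, 10+19-3, 13+13-3, 19+10-3, 12+2-3, 13+0) = 26
One optimal plan: pieces 4 + 2 (1 cut) → 29 − 3 = 26.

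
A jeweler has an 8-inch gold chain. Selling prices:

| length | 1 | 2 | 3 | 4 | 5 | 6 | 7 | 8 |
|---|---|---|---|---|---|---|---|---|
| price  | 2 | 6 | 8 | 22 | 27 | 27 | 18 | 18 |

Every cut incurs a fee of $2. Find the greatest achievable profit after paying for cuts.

Consider every possible first cut. v[k] is the best of p[i]+v[k−i] over all sellable i≤k, charging 2 whenever i<k.
v[1] = 2
v[2] = 6
v[3] = 8
v[4] = 22
v[5] = 27
v[6] = 27  (first piece 1, then v[5]=27)
v[7] = 31  (first piece 2, then v[5]=27)
v[8] = 42  (first piece 4, then v[4]=22)
One optimal plan: pieces 4 + 4 (1 cut) → $44 − $2 = $42.

42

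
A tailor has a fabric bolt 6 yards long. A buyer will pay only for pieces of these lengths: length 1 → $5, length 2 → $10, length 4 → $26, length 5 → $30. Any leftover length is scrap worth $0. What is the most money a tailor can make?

36

Let r[k] be the best obtainable value from length k. For each k, try every first piece i and keep the best of price[i] + r[k−i].
r[1] = 5
r[2] = 10  (first piece 1, then r[1]=5)
r[3] = 15  (first piece 1, then r[2]=10)
r[4] = 26
r[5] = 31  (first piece 1, then r[4]=26)
r[6] = 36  (first piece 1, then r[5]=31)
One optimal cutting: 4 + 1 + 1 → $36.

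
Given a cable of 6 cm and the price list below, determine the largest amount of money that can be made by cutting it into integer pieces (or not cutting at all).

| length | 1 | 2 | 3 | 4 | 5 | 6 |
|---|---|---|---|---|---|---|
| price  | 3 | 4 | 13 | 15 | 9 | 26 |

26

Let best[k] be the best obtainable value from length k. For each k, try every first piece i and keep the best of price[i] + best[k−i].
best[1] = 3
best[2] = 6  (first piece 1, then best[1]=3)
best[3] = 13
best[4] = 16  (first piece 1, then best[3]=13)
best[5] = 19  (first piece 1, then best[4]=16)
best[6] = 26  (first piece 3, then best[3]=13)
One optimal cutting: 3 + 3 → 13 + 13 = 26.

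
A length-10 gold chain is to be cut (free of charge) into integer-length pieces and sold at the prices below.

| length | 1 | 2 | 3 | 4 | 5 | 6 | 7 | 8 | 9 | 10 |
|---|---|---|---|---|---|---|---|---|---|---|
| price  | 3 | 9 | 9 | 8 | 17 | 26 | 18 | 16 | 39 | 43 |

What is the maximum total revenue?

Consider every possible first cut. best[k] is the best of p[i]+best[k−i] over all sellable i≤k.
best[1] = 3
best[2] = max(3+3, 9+0) = 9
best[3] = max(3+9, 9+3, 9+0) = 12
best[4] = max(3+12, 9+9, 9+3, 8+0) = 18
best[5] = max(3+18, 9+12, 9+9, 8+3, 17+0) = 21
best[6] = max(3+21, 9+18, 9+12, 8+9, 17+3, 26+0) = 27
best[7] = max(3+27, 9+21, 9+18, …, 26+3, 18+0) = 30
best[8] = max(3+30, 9+27, 9+21, …, 18+3, 16+0) = 36
best[9] = max(3+36, 9+30, 9+27, …, 16+3, 39+0) = 39
best[10] = max(3+39, 9+36, 9+30, …, 39+3, 43+0) = 45
One optimal cutting: 2 + 2 + 2 + 2 + 2 → $9 + $9 + $9 + $9 + $9 = $45.

45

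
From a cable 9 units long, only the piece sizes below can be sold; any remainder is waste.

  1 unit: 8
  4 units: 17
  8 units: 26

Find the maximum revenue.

72

Build r[k] bottom-up: r[k] = max over allowed piece i of (p[i] + r[k−i]).
r[1] = 8
r[2] = 16  (first piece 1, then r[1]=8)
r[3] = 24  (first piece 1, then r[2]=16)
r[4] = max(8+24, 17+0) = 32
r[5] = max(8+32, 17+8) = 40
r[6] = max(8+40, 17+16) = 48
r[7] = max(8+48, 17+24) = 56
r[8] = max(8+56, 17+32, 26+0) = 64
r[9] = max(8+64, 17+40, 26+8) = 72
One optimal cutting: 1 + 1 + 1 + 1 + 1 + 1 + 1 + 1 + 1 → 72.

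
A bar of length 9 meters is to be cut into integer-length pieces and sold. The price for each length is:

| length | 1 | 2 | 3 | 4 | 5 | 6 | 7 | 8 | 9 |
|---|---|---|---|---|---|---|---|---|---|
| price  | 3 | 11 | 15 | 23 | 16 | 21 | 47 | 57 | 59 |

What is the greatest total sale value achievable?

60

Build best[k] bottom-up: best[k] = max over allowed piece i of (p[i] + best[k−i]).
best[1] = 3
best[2] = max(3+3, 11+0) = 11
best[3] = max(3+11, 11+3, 15+0) = 15
best[4] = max(3+15, 11+11, 15+3, 23+0) = 23
best[5] = max(3+23, 11+15, 15+11, 23+3, 16+0) = 26
best[6] = max(3+26, 11+23, 15+15, 23+11, 16+3, 21+0) = 34
best[7] = max(3+34, 11+26, 15+23, …, 21+3, 47+0) = 47
best[8] = max(3+47, 11+34, 15+26, …, 47+3, 57+0) = 57
best[9] = max(3+57, 11+47, 15+34, …, 57+3, 59+0) = 60
One optimal cutting: 8 + 1 → €57 + €3 = €60.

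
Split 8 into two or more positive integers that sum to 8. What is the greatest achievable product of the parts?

18

Define m[k] = max over 1≤i<k of i · max(k−i, m[k−i]); the inner max lets the remainder stay uncut if that's better.
m[2] = 1*max(1,0) = 1*1 = 1
m[3] = max(1*2, 2*1) = 2
m[4] = max(1*3, 2*2, 3*1) = 4
m[5] = max(1*4, 2*3, 3*2, 4*1) = 6
m[6] = max(1*6, 2*4, 3*3, 4*2, 5*1) = 9
m[7] = max(1*9, 2*6, 3*4, 4*3, 5*2, 6*1) = 12
m[8] = max(1*12, 2*9, 3*6, …, 6*2, 7*1) = 18
One optimal split: 3 + 3 + 2; product 3*3*2 = 18.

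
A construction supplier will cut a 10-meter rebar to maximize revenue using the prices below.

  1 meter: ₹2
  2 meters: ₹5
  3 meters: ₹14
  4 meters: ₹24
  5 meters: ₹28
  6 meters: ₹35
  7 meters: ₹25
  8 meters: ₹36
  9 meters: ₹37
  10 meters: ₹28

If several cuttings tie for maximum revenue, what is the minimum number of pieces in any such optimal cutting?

Let r[k] be the best obtainable value from length k. For each k, try every first piece i and keep the best of price[i] + r[k−i].
r[1] = 2
r[2] = 5
r[3] = 14
r[4] = 24
r[5] = 28
r[6] = 35
r[7] = 38  (first piece 3, then r[4]=24)
r[8] = 48  (first piece 4, then r[4]=24)
r[9] = 52  (first piece 4, then r[5]=28)
r[10] = 59  (first piece 4, then r[6]=35)
Maximum revenue is ₹59.
Now minimize piece count subject to staying optimal: for each k, pieces[k] = 1 + min over i with p[i]+r[k−i]=r[k] of pieces[k−i].
pieces[7] = 2
pieces[8] = 2
pieces[9] = 2
pieces[10] = 2

2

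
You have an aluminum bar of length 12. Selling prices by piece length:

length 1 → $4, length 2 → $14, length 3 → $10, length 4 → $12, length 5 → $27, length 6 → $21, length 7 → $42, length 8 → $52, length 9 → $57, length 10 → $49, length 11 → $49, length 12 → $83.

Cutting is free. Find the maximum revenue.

84

Consider every possible first cut. v[k] is the best of p[i]+v[k−i] over all sellable i≤k.
v[1] = 4
v[2] = 14
v[3] = 18  (first piece 1, then v[2]=14)
v[4] = 28  (first piece 2, then v[2]=14)
v[5] = 32  (first piece 1, then v[4]=28)
v[6] = 42  (first piece 2, then v[4]=28)
v[7] = 46  (first piece 1, then v[6]=42)
v[8] = 56  (first piece 2, then v[6]=42)
v[9] = 60  (first piece 1, then v[8]=56)
v[10] = 70  (first piece 2, then v[8]=56)
v[11] = 74  (first piece 1, then v[10]=70)
v[12] = 84  (first piece 2, then v[10]=70)
One optimal cutting: 2 + 2 + 2 + 2 + 2 + 2 → $14 + $14 + $14 + $14 + $14 + $14 = $84.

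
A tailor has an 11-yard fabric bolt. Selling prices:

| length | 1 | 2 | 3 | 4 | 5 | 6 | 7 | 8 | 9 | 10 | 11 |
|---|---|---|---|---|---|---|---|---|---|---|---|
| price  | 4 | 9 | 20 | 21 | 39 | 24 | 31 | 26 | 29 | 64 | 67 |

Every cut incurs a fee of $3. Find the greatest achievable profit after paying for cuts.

Build r[k] bottom-up: r[k] = max over allowed piece i of (p[i] + r[k−i]) − 3 per cut.
r[1] = 4
r[2] = 9
r[3] = 20
r[4] = 21  (first piece 1, then r[3]=20)
r[5] = 39
r[6] = 40  (first piece 1, then r[5]=39)
r[7] = 45  (first piece 2, then r[5]=39)
r[8] = 56  (first piece 3, then r[5]=39)
r[9] = 57  (first piece 1, then r[8]=56)
r[10] = 75  (first piece 5, then r[5]=39)
r[11] = 76  (first piece 1, then r[10]=75)
One optimal plan: pieces 5 + 5 + 1 (2 cuts) → $82 − $6 = $76.

76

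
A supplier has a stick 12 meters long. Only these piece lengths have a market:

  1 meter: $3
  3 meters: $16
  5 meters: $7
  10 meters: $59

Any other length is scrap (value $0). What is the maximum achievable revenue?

Let best[k] be the best obtainable value from length k. For each k, try every first piece i and keep the best of price[i] + best[k−i].
best[1] = 3
best[2] = 6  (first piece 1, then best[1]=3)
best[3] = max(3+6, 16+0) = 16
best[4] = max(3+16, 16+3) = 19
best[5] = max(3+19, 16+6, 7+0) = 22
best[6] = max(3+22, 16+16, 7+3) = 32
best[7] = max(3+32, 16+19, 7+6) = 35
best[8] = max(3+35, 16+22, 7+16) = 38
best[9] = max(3+38, 16+32, 7+19) = 48
best[10] = max(3+48, 16+35, 7+22, 59+0) = 59
best[11] = max(3+59, 16+38, 7+32, 59+3) = 62
best[12] = max(3+62, 16+48, 7+35, 59+6) = 65
One optimal cutting: 10 + 1 + 1 → $65.

65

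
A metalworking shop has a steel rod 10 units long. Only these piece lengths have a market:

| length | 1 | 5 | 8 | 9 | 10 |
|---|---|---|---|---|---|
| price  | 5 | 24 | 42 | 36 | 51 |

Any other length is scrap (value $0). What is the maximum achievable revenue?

Let r[k] be the best obtainable value from length k. For each k, try every first piece i and keep the best of price[i] + r[k−i].
r[1] = 5
r[2] = 10  (first piece 1, then r[1]=5)
r[3] = 15  (first piece 1, then r[2]=10)
r[4] = 20  (first piece 1, then r[3]=15)
r[5] = 25  (first piece 1, then r[4]=20)
r[6] = 30  (first piece 1, then r[5]=25)
r[7] = 35  (first piece 1, then r[6]=30)
r[8] = 42
r[9] = 47  (first piece 1, then r[8]=42)
r[10] = 52  (first piece 1, then r[9]=47)
One optimal cutting: 8 + 1 + 1 → $52.

52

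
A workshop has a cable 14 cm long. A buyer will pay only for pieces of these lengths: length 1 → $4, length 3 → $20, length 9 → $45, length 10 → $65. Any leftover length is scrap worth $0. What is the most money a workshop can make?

Build best[k] bottom-up: best[k] = max over allowed piece i of (p[i] + best[k−i]).
best[1] = 4
best[2] = 8  (first piece 1, then best[1]=4)
best[3] = max(4+8, 20+0) = 20
best[4] = max(4+20, 20+4) = 24
best[5] = max(4+24, 20+8) = 28
best[6] = max(4+28, 20+20) = 40
best[7] = max(4+40, 20+24) = 44
best[8] = max(4+44, 20+28) = 48
best[9] = max(4+48, 20+40, 45+0) = 60
best[10] = max(4+60, 20+44, 45+4, 65+0) = 65
best[11] = max(4+65, 20+48, 45+8, 65+4) = 69
best[12] = max(4+69, 20+60, 45+20, 65+8) = 80
best[13] = max(4+80, 20+65, 45+24, 65+20) = 85
best[14] = max(4+85, 20+69, 45+28, 65+24) = 89
One optimal cutting: 10 + 3 + 1 → $89.

89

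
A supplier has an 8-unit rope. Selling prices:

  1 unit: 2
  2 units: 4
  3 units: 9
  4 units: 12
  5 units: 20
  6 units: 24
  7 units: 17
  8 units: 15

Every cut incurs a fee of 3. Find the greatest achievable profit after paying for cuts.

Consider every possible first cut. r[k] is the best of p[i]+r[k−i] over all sellable i≤k, charging 3 whenever i<k.
r[1] = 2
r[2] = 4
r[3] = 9
r[4] = 12
r[5] = 20
r[6] = 24
r[7] = 23  (first piece 1, then r[6]=24)
r[8] = 26  (first piece 3, then r[5]=20)
One optimal plan: pieces 5 + 3 (1 cut) → 29 − 3 = 26.

26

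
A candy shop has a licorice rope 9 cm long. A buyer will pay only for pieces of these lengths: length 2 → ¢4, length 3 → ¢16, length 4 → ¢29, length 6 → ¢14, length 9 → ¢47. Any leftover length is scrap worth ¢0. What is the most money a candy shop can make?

58

Let r[k] be the best obtainable value from length k. For each k, try every first piece i and keep the best of price[i] + r[k−i].
r[1] = 0
r[2] = 4
r[3] = 16
r[4] = 29
r[5] = 29
r[6] = 33  (first piece 2, then r[4]=29)
r[7] = 45  (first piece 3, then r[4]=29)
r[8] = 58  (first piece 4, then r[4]=29)
r[9] = 58
One optimal cutting: pieces 4 + 4 with 1 cm of scrap → ¢58.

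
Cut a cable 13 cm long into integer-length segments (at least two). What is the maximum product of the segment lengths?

Define P[k] = max over 1≤i<k of i · max(k−i, P[k−i]); the inner max lets the remainder stay uncut if that's better.
P[2] = 1*max(1,0) = 1*1 = 1
P[3] = max(1*2, 2*1) = 2
P[4] = max(1*3, 2*2, 3*1) = 4
P[5] = max(1*4, 2*3, 3*2, 4*1) = 6
P[6] = max(1*6, 2*4, 3*3, 4*2, 5*1) = 9
P[7] = max(1*9, 2*6, 3*4, 4*3, 5*2, 6*1) = 12
P[8] = max(1*12, 2*9, 3*6, …, 6*2, 7*1) = 18
P[9] = max(1*18, 2*12, 3*9, …, 7*2, 8*1) = 27
P[10] = max(1*27, 2*18, 3*12, …, 8*2, 9*1) = 36
P[11] = max(1*36, 2*27, 3*18, …, 9*2, 10*1) = 54
P[12] = max(1*54, 2*36, 3*27, …, 10*2, 11*1) = 81
P[13] = max(1*81, 2*54, 3*36, …, 11*2, 12*1) = 108
One optimal split: 3 + 3 + 3 + 2 + 2; product 3*3*3*2*2 = 108.

108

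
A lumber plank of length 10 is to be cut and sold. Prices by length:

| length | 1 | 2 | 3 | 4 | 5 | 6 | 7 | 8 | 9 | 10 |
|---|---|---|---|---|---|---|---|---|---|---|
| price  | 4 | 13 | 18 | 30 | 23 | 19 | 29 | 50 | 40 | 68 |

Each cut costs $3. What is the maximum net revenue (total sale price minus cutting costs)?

68

Let net[k] be the best obtainable value from length k. For each k, try every first piece i and keep the best of price[i] + net[k−i] minus the 3 cut fee when i<k.
net[1] = 4
net[2] = max(4+4-3, 13+0) = 13
net[3] = max(4+13-3, 13+4-3, 18+0) = 18
net[4] = max(4+18-3, 13+13-3, 18+4-3, 30+0) = 30
net[5] = max(4+30-3, 13+18-3, 18+13-3, 30+4-3, 23+0) = 31
net[6] = max(4+31-3, 13+30-3, 18+18-3, 30+13-3, 23+4-3, 19+0) = 40
net[7] = max(4+40-3, 13+31-3, 18+30-3, …, 19+4-3, 29+0) = 45
net[8] = max(4+45-3, 13+40-3, 18+31-3, …, 29+4-3, 50+0) = 57
net[9] = max(4+57-3, 13+45-3, 18+40-3, …, 50+4-3, 40+0) = 58
net[10] = max(4+58-3, 13+57-3, 18+45-3, …, 40+4-3, 68+0) = 68
Best is to make no cuts and sell whole for $68.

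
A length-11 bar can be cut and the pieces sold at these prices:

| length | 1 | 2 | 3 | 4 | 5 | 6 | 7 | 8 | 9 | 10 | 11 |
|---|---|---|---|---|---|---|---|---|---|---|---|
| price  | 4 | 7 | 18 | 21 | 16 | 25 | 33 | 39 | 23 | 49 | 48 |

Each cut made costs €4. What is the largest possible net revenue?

53

Let net[k] be the best obtainable value from length k. For each k, try every first piece i and keep the best of price[i] + net[k−i] minus the 4 cut fee when i<k.
net[1] = 4
net[2] = max(4+4-4, 7+0) = 7
net[3] = max(4+7-4, 7+4-4, 18+0) = 18
net[4] = max(4+18-4, 7+7-4, 18+4-4, 21+0) = 21
net[5] = max(4+21-4, 7+18-4, 18+7-4, 21+4-4, 16+0) = 21
net[6] = max(4+21-4, 7+21-4, 18+18-4, 21+7-4, 16+4-4, 25+0) = 32
net[7] = max(4+32-4, 7+21-4, 18+21-4, …, 25+4-4, 33+0) = 35
net[8] = max(4+35-4, 7+32-4, 18+21-4, …, 33+4-4, 39+0) = 39
net[9] = max(4+39-4, 7+35-4, 18+32-4, …, 39+4-4, 23+0) = 46
net[10] = max(4+46-4, 7+39-4, 18+35-4, …, 23+4-4, 49+0) = 49
net[11] = max(4+49-4, 7+46-4, 18+39-4, …, 49+4-4, 48+0) = 53
One optimal plan: pieces 8 + 3 (1 cut) → €57 − €4 = €53.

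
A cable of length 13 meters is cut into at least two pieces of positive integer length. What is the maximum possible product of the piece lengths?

Fill prod[k] for k=2..13: at each k try every first piece i and multiply by the better of (k−i) uncut or prod[k−i].
prod[2] = 1·max(1,0) = 1·1 = 1
prod[3] = 1·max(2,1) = 1·2 = 2
prod[4] = 2·max(2,1) = 2·2 = 4
prod[5] = 2·max(3,2) = 2·3 = 6
prod[6] = 3·max(3,2) = 3·3 = 9
prod[7] = 2·max(5,6) = 2·6 = 12
prod[8] = 2·max(6,9) = 2·9 = 18
prod[9] = 3·max(6,9) = 3·9 = 27
prod[10] = 2·max(8,18) = 2·18 = 36
prod[11] = 2·max(9,27) = 2·27 = 54
prod[12] = 3·max(9,27) = 3·27 = 81
prod[13] = 2·max(11,54) = 2·54 = 108
One optimal split: 3 + 3 + 3 + 2 + 2; product 3·3·3·2·2 = 108.

108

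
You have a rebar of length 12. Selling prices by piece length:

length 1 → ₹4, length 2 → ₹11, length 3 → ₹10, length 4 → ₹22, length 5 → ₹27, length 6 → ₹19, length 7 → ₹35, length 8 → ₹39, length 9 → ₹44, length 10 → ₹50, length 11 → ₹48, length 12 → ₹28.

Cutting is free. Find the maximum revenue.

66

Let r[k] be the best obtainable value from length k. For each k, try every first piece i and keep the best of price[i] + r[k−i].
r[1] = 4
r[2] = max(4+4, 11+0) = 11
r[3] = max(4+11, 11+4, 10+0) = 15
r[4] = max(4+15, 11+11, 10+4, 22+0) = 22
r[5] = max(4+22, 11+15, 10+11, 22+4, 27+0) = 27
r[6] = max(4+27, 11+22, 10+15, 22+11, 27+4, 19+0) = 33
r[7] = max(4+33, 11+27, 10+22, …, 19+4, 35+0) = 38
r[8] = max(4+38, 11+33, 10+27, …, 35+4, 39+0) = 44
r[9] = max(4+44, 11+38, 10+33, …, 39+4, 44+0) = 49
r[10] = max(4+49, 11+44, 10+38, …, 44+4, 50+0) = 55
r[11] = max(4+55, 11+49, 10+44, …, 50+4, 48+0) = 60
r[12] = max(4+60, 11+55, 10+49, …, 48+4, 28+0) = 66
One optimal cutting: 2 + 2 + 2 + 2 + 2 + 2 → ₹11 + ₹11 + ₹11 + ₹11 + ₹11 + ₹11 = ₹66.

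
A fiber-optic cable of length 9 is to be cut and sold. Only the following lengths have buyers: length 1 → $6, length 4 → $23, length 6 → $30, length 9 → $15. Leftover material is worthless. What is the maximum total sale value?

54

Build f[k] bottom-up: f[k] = max over allowed piece i of (p[i] + f[k−i]).
f[1] = 6
f[2] = 12  (first piece 1, then f[1]=6)
f[3] = 18  (first piece 1, then f[2]=12)
f[4] = max(6+18, 23+0) = 24
f[5] = max(6+24, 23+6) = 30
f[6] = max(6+30, 23+12, 30+0) = 36
f[7] = max(6+36, 23+18, 30+6) = 42
f[8] = max(6+42, 23+24, 30+12) = 48
f[9] = max(6+48, 23+30, 30+18, 15+0) = 54
One optimal cutting: 1 + 1 + 1 + 1 + 1 + 1 + 1 + 1 + 1 → $54.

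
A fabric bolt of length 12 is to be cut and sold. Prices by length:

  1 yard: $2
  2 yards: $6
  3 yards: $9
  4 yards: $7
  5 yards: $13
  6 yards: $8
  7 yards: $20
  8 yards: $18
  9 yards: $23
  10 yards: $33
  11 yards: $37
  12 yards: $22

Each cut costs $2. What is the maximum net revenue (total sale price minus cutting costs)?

37

Consider every possible first cut. r[k] is the best of p[i]+r[k−i] over all sellable i≤k, charging 2 whenever i<k.
r[1] = 2
r[2] = max(2+2-2, 6+0) = 6
r[3] = max(2+6-2, 6+2-2, 9+0) = 9
r[4] = max(2+9-2, 6+6-2, 9+2-2, 7+0) = 10
r[5] = max(2+10-2, 6+9-2, 9+6-2, 7+2-2, 13+0) = 13
r[6] = max(2+13-2, 6+10-2, 9+9-2, 7+6-2, 13+2-2, 8+0) = 16
r[7] = max(2+16-2, 6+13-2, 9+10-2, …, 8+2-2, 20+0) = 20
r[8] = max(2+20-2, 6+16-2, 9+13-2, …, 20+2-2, 18+0) = 20
r[9] = max(2+20-2, 6+20-2, 9+16-2, …, 18+2-2, 23+0) = 24
r[10] = max(2+24-2, 6+20-2, 9+20-2, …, 23+2-2, 33+0) = 33
r[11] = max(2+33-2, 6+24-2, 9+20-2, …, 33+2-2, 37+0) = 37
r[12] = max(2+37-2, 6+33-2, 9+24-2, …, 37+2-2, 22+0) = 37
One optimal plan: pieces 11 + 1 (1 cut) → $39 − $2 = $37.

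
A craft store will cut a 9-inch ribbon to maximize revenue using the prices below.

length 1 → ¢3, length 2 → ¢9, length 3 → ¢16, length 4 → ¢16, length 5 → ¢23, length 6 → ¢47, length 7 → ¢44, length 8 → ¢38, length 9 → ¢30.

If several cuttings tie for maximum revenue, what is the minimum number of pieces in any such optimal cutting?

Consider every possible first cut. r[k] is the best of p[i]+r[k−i] over all sellable i≤k.
r[1] = 3
r[2] = max(3+3, 9+0) = 9
r[3] = max(3+9, 9+3, 16+0) = 16
r[4] = max(3+16, 9+9, 16+3, 16+0) = 19
r[5] = max(3+19, 9+16, 16+9, 16+3, 23+0) = 25
r[6] = max(3+25, 9+19, 16+16, 16+9, 23+3, 47+0) = 47
r[7] = max(3+47, 9+25, 16+19, …, 47+3, 44+0) = 50
r[8] = max(3+50, 9+47, 16+25, …, 44+3, 38+0) = 56
r[9] = max(3+56, 9+50, 16+47, …, 38+3, 30+0) = 63
Maximum revenue is ¢63.
Now minimize piece count subject to staying optimal: for each k, pieces[k] = 1 + min over i with p[i]+r[k−i]=r[k] of pieces[k−i].
pieces[6] = 1
pieces[7] = 2
pieces[8] = 2
pieces[9] = 2

2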